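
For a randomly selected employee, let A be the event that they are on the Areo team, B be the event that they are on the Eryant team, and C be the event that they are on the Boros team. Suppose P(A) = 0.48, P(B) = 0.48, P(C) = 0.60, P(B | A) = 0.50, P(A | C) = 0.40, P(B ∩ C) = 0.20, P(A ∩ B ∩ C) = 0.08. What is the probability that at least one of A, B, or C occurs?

P(A ∩ B) = P(A)·P(B|A) = 0.48 × 0.50 = 0.24
P(A ∩ C) = P(C)·P(A|C) = 0.60 × 0.40 = 0.24
P(A ∪ B ∪ C) = 0.48 + 0.48 + 0.60 − 0.24 − 0.24 − 0.20 + 0.08 = 0.96

0.96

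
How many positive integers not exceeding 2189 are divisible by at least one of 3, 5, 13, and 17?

Inclusion–exclusion gives
⌊2189/3⌋ + ⌊2189/5⌋ + ⌊2189/13⌋ + ⌊2189/17⌋ − ⌊2189/15⌋ − ⌊2189/39⌋ − ⌊2189/51⌋ − ⌊2189/65⌋ − ⌊2189/85⌋ − ⌊2189/221⌋ + ⌊2189/195⌋ + ⌊2189/255⌋ + ⌊2189/663⌋ + ⌊2189/1105⌋ − ⌊2189/3315⌋ = 729 + 437 + 168 + 128 − 145 − 56 − 42 − 33 − 25 − 9 + 11 + 8 + 3 + 1 − 0 = 1175

1175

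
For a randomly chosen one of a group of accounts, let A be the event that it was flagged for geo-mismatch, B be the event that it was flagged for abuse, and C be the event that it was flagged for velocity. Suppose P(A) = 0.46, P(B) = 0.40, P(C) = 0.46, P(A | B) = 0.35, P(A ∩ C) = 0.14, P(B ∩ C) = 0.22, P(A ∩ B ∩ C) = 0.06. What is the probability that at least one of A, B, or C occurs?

P(A ∩ B) = P(B)·P(A|B) = 0.40 × 0.35 = 0.14
P(A ∪ B ∪ C) = 0.46 + 0.40 + 0.46 − 0.14 − 0.14 − 0.22 + 0.06 = 0.88

0.88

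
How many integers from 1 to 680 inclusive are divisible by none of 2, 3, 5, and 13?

168

340 + 226 + 136 + 52 − 113 − 68 − 26 − 45 − 17 − 10 + 22 + 8 + 5 + 3 − 1 = 512
680 − 512 = 168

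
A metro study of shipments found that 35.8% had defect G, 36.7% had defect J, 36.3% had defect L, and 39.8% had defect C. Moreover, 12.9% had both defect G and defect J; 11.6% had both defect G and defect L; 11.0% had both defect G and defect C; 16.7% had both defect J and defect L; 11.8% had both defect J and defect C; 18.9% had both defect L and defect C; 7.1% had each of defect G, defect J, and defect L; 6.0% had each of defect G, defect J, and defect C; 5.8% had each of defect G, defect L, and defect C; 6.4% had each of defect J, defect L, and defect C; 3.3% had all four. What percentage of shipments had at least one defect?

87.7%

P(at least one) = 35.8 + 36.7 + 36.3 + 39.8 − 12.9 − 11.6 − 11.0 − 16.7 − 11.8 − 18.9 + 7.1 + 6.0 + 5.8 + 6.4 − 3.3 = 87.7%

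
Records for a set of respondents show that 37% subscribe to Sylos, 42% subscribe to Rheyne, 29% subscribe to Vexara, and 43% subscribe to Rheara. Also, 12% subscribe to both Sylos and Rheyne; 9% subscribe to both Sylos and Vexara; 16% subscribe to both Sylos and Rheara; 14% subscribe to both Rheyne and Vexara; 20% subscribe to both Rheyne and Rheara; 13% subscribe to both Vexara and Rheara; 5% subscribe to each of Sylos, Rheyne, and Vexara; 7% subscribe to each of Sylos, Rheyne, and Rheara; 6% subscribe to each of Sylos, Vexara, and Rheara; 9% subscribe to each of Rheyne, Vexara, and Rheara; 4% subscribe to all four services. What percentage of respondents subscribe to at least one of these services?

P(union) = 37 + 42 + 29 + 43 − 12 − 9 − 16 − 14 − 20 − 13 + 5 + 7 + 6 + 9 − 4 = 90%

90%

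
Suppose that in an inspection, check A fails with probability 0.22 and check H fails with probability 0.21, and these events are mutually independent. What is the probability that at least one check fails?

P(none) = (1 − 0.22) × (1 − 0.21) = 0.78 × 0.79 = 0.6162
P(at least one) = 1 − 0.6162 = 0.3838

0.3838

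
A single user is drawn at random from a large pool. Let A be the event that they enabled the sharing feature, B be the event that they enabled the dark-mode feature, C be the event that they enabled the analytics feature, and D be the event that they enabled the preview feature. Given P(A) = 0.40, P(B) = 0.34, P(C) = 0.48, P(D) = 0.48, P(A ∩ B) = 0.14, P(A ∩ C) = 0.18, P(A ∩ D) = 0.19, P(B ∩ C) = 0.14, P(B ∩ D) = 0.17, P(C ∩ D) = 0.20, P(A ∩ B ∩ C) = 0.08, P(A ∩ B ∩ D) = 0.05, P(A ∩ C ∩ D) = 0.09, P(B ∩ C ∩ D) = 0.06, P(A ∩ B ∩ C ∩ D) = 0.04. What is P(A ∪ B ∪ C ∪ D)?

P(A ∪ B ∪ C ∪ D) = 0.40 + 0.34 + 0.48 + 0.48 − 0.14 − 0.18 − 0.19 − 0.14 − 0.17 − 0.20 + 0.08 + 0.05 + 0.09 + 0.06 − 0.04 = 0.92

0.92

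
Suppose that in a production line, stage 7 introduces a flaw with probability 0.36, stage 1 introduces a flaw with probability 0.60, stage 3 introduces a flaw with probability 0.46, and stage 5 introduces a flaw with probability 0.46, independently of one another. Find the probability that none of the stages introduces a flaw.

Independence gives P(none) = ∏(1 − pᵢ).
P(none) = (1 − 0.36) × (1 − 0.60) × (1 − 0.46) × (1 − 0.46) = 0.64 × 0.40 × 0.54 × 0.54 = 0.0746496

0.0746496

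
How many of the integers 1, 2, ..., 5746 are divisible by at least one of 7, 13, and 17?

Inclusion–exclusion gives
floor(5746/7) + floor(5746/13) + floor(5746/17) − floor(5746/91) − floor(5746/119) − floor(5746/221) + floor(5746/1547) = 820 + 442 + 338 − 63 − 48 − 26 + 3 = 1466

1466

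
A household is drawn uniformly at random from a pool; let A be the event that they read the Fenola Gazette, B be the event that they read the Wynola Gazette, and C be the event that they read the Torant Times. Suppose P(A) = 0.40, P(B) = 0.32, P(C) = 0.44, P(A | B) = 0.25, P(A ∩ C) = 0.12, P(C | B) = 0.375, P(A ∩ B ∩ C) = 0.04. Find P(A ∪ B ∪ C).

P(A ∩ B) = P(B)·P(A|B) = 0.32 × 0.25 = 0.08
P(B ∩ C) = P(B)·P(C|B) = 0.32 × 0.375 = 0.12
P(A ∪ B ∪ C) = 0.40 + 0.32 + 0.44 − 0.08 − 0.12 − 0.12 + 0.04 = 0.88

0.88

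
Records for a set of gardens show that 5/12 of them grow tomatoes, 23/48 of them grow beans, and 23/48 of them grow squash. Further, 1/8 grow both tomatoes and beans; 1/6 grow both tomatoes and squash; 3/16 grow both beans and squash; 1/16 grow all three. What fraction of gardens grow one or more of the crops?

23/24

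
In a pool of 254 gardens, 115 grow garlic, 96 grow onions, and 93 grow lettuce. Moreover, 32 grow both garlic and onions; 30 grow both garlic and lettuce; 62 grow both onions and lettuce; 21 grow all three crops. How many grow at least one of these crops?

Inclusion–exclusion gives
|union| = 115 + 96 + 93 − 32 − 30 − 62 + 21 = 201

201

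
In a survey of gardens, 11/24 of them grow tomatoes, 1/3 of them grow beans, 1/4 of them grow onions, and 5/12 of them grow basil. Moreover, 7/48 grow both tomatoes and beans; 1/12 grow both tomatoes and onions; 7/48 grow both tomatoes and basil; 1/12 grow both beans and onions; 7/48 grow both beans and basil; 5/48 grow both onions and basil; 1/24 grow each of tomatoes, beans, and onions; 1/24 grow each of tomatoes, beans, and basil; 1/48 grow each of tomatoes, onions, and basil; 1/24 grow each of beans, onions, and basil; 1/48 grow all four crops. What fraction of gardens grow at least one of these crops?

By inclusion-exclusion,
P(union) = 11/24 + 1/3 + 1/4 + 5/12 − 7/48 − 1/12 − 7/48 − 1/12 − 7/48 − 5/48 + 1/24 + 1/24 + 1/48 + 1/24 − 1/48 = 7/8

7/8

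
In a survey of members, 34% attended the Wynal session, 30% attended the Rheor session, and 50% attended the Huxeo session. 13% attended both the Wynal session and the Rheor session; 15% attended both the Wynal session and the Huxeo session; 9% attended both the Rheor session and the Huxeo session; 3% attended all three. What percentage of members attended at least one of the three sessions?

By inclusion–exclusion:
P(union) = 34 + 30 + 50 − 13 − 15 − 9 + 3 = 80%

80%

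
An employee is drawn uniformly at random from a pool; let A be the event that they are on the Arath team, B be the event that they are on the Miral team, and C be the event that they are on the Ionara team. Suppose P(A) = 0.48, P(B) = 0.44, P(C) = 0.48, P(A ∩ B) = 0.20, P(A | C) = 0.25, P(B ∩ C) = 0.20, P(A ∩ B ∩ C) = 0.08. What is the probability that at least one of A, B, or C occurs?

0.96

P(A ∩ C) = P(C)·P(A|C) = 0.48 × 0.25 = 0.12
Inclusion–exclusion gives
P(A ∪ B ∪ C) = 0.48 + 0.44 + 0.48 − 0.20 − 0.12 − 0.20 + 0.08 = 0.96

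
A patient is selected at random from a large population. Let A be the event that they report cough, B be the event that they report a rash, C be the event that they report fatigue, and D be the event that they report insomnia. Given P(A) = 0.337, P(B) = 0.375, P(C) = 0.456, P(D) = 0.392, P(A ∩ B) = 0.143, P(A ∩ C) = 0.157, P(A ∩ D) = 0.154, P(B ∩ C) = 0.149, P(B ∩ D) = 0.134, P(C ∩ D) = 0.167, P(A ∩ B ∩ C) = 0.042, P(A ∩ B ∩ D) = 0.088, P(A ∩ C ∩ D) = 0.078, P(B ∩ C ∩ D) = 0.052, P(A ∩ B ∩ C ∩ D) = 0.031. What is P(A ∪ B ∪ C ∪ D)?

0.885

P(A ∪ B ∪ C ∪ D) = 0.337 + 0.375 + 0.456 + 0.392 − 0.143 − 0.157 − 0.154 − 0.149 − 0.134 − 0.167 + 0.042 + 0.088 + 0.078 + 0.052 − 0.031 = 0.885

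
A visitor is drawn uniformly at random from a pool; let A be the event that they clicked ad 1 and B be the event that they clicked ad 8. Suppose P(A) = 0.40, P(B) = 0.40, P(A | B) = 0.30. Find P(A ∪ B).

P(A ∩ B) = P(B)·P(A|B) = 0.40 × 0.30 = 0.12
Apply inclusion-exclusion:
P(A ∪ B) = 0.40 + 0.40 − 0.12 = 0.68

0.68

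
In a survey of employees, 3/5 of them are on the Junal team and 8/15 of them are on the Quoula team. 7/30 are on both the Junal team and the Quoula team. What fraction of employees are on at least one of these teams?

9/10

Apply inclusion-exclusion:
P(at least one) = 3/5 + 8/15 − 7/30 = 9/10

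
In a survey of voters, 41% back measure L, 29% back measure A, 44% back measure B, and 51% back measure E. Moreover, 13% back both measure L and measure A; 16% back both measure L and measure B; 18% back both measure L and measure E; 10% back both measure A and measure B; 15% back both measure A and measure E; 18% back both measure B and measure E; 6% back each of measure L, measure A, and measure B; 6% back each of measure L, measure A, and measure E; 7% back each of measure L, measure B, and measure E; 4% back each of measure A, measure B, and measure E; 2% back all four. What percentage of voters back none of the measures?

4%

By inclusion–exclusion:
P(≥1) = 41 + 29 + 44 + 51 − 13 − 16 − 18 − 10 − 15 − 18 + 6 + 6 + 7 + 4 − 2 = 96%
P(none) = 100% − 96% = 4%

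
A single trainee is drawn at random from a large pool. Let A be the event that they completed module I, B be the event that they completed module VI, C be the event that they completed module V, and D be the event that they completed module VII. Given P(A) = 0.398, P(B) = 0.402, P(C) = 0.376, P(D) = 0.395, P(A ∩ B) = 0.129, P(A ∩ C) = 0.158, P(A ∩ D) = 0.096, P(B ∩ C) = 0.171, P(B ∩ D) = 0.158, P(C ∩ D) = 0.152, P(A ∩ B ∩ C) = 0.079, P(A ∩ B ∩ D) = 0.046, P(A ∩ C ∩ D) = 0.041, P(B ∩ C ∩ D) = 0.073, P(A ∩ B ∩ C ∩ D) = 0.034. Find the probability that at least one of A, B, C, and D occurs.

P(A ∪ B ∪ C ∪ D) = 0.398 + 0.402 + 0.376 + 0.395 − 0.129 − 0.158 − 0.096 − 0.171 − 0.158 − 0.152 + 0.079 + 0.046 + 0.041 + 0.073 − 0.034 = 0.912

0.912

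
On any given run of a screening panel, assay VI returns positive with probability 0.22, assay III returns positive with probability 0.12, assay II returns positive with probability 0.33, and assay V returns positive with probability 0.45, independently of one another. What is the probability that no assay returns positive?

0.2529384

P(none) = (1 − 0.22) × (1 − 0.12) × (1 − 0.33) × (1 − 0.45) = 0.78 × 0.88 × 0.67 × 0.55 = 0.2529384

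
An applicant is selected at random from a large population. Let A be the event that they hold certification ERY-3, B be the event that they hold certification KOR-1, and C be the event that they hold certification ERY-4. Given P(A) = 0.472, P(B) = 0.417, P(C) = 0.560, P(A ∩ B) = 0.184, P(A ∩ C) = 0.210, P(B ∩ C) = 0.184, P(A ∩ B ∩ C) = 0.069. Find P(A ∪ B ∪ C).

0.940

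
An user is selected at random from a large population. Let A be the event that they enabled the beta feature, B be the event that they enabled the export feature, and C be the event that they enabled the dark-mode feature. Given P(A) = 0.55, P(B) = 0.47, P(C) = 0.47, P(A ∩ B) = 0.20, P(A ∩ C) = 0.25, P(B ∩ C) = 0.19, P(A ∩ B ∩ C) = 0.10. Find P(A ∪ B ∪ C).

0.95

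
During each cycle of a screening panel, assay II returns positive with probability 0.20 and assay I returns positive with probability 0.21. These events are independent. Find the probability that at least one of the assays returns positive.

Since the events are independent, P(none) is the product of the individual non-occurrence probabilities.
P(none) = (1 − 0.20) × (1 − 0.21) = 0.80 × 0.79 = 0.632
P(at least one) = 1 − 0.632 = 0.368

0.368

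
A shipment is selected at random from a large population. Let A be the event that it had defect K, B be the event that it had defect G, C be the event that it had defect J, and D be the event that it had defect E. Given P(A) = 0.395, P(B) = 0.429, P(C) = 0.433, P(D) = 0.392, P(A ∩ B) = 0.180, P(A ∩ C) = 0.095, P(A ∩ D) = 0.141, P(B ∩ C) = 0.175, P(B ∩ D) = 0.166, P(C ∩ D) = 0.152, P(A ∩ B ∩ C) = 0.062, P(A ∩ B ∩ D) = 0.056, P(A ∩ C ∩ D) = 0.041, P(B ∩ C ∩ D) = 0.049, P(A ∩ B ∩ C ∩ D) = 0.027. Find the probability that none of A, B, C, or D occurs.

Inclusion–exclusion gives
P(A ∪ B ∪ C ∪ D) = 0.395 + 0.429 + 0.433 + 0.392 − 0.180 − 0.095 − 0.141 − 0.175 − 0.166 − 0.152 + 0.062 + 0.056 + 0.041 + 0.049 − 0.027 = 0.921
P(none) = 1 − 0.921 = 0.079

0.079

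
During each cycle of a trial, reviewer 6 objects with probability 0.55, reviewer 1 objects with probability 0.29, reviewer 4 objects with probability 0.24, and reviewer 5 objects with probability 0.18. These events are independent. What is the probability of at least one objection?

Since the events are independent, P(none) is the product of the individual non-occurrence probabilities.
P(none) = (1 − 0.55) × (1 − 0.29) × (1 − 0.24) × (1 − 0.18) = 0.45 × 0.71 × 0.76 × 0.82 = 0.1991124
P(at least one) = 1 − 0.1991124 = 0.8008876

0.8008876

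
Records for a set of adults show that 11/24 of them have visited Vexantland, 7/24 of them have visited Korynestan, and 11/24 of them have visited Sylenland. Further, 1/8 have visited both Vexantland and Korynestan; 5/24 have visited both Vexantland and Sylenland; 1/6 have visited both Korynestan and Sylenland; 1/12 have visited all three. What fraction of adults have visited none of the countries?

5/24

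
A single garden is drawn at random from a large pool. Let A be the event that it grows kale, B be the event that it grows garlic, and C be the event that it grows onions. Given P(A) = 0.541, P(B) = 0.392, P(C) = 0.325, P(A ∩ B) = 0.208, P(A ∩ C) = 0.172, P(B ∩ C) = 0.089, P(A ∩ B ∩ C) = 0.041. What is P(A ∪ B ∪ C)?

0.830

By inclusion–exclusion:
P(A ∪ B ∪ C) = 0.541 + 0.392 + 0.325 − 0.208 − 0.172 − 0.089 + 0.041 = 0.830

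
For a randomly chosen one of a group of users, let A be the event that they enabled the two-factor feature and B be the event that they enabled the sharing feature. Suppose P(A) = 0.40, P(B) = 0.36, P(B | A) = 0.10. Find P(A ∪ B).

0.72

P(A ∩ B) = P(A)·P(B|A) = 0.40 × 0.10 = 0.04
P(A ∪ B) = 0.40 + 0.36 − 0.04 = 0.72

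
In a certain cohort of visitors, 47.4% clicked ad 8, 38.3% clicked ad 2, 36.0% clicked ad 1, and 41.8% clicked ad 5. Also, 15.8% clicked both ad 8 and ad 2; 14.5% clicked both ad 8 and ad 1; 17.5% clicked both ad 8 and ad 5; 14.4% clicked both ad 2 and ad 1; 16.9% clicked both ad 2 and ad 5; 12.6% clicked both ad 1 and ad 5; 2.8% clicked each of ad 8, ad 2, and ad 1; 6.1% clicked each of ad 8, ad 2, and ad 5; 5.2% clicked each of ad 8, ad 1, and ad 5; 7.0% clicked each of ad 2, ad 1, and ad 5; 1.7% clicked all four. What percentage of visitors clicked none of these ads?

By inclusion–exclusion:
P(at least one) = 47.4 + 38.3 + 36.0 + 41.8 − 15.8 − 14.5 − 17.5 − 14.4 − 16.9 − 12.6 + 2.8 + 6.1 + 5.2 + 7.0 − 1.7 = 91.2%
P(none) = 100% − 91.2% = 8.8%

8.8%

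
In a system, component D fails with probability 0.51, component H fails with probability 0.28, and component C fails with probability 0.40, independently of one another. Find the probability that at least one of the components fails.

P(none) = (1 − 0.51) × (1 − 0.28) × (1 − 0.40) = 0.49 × 0.72 × 0.60 = 0.21168
P(at least one) = 1 − 0.21168 = 0.78832

0.78832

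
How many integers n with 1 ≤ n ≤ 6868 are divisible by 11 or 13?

Using inclusion–exclusion:
624 + 528 − 48 = 1104

1104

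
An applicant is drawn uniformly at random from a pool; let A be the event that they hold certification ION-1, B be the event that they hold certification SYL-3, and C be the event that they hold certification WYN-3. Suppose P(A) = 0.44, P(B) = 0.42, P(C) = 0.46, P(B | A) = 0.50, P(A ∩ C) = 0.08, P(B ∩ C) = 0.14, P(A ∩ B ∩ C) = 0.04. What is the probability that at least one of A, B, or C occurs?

0.92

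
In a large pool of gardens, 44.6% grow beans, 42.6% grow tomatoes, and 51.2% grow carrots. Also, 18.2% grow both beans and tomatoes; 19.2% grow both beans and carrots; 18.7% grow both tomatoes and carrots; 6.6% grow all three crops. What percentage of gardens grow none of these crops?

11.1%

By inclusion–exclusion:
P(union) = 44.6 + 42.6 + 51.2 − 18.2 − 19.2 − 18.7 + 6.6 = 88.9%
P(none) = 100% − 88.9% = 11.1%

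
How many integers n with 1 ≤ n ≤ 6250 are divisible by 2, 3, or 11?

4356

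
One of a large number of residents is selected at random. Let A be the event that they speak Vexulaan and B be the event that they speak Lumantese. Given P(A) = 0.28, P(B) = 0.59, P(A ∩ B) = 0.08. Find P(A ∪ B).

0.79

Using inclusion–exclusion:
P(A ∪ B) = 0.28 + 0.59 − 0.08 = 0.79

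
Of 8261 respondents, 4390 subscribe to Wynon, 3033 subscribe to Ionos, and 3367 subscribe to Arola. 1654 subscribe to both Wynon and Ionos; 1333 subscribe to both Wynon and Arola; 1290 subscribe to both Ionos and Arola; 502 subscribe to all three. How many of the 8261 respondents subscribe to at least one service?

7015

Using inclusion–exclusion:
|union| = 4390 + 3033 + 3367 − 1654 − 1333 − 1290 + 502 = 7015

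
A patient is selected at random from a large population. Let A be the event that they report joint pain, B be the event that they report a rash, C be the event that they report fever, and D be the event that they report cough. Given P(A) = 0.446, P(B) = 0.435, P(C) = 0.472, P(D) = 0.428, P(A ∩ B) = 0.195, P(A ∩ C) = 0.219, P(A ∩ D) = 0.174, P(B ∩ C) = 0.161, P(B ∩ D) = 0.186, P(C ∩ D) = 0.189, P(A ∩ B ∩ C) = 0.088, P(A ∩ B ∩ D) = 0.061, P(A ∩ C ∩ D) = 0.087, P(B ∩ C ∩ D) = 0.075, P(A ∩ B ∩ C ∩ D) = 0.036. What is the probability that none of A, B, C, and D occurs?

Apply inclusion-exclusion:
P(A ∪ B ∪ C ∪ D) = 0.446 + 0.435 + 0.472 + 0.428 − 0.195 − 0.219 − 0.174 − 0.161 − 0.186 − 0.189 + 0.088 + 0.061 + 0.087 + 0.075 − 0.036 = 0.932
P(none) = 1 − 0.932 = 0.068

0.068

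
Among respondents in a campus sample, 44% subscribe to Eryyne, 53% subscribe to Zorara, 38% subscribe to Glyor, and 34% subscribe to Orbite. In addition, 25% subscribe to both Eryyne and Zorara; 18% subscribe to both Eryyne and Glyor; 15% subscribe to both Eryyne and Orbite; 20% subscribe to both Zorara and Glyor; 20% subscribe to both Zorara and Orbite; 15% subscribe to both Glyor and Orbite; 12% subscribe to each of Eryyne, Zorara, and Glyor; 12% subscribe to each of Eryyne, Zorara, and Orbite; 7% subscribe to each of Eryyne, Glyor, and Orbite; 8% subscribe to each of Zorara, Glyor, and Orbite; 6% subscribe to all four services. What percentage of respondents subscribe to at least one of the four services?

P(union) = 44 + 53 + 38 + 34 − 25 − 18 − 15 − 20 − 20 − 15 + 12 + 12 + 7 + 8 − 6 = 89%

89%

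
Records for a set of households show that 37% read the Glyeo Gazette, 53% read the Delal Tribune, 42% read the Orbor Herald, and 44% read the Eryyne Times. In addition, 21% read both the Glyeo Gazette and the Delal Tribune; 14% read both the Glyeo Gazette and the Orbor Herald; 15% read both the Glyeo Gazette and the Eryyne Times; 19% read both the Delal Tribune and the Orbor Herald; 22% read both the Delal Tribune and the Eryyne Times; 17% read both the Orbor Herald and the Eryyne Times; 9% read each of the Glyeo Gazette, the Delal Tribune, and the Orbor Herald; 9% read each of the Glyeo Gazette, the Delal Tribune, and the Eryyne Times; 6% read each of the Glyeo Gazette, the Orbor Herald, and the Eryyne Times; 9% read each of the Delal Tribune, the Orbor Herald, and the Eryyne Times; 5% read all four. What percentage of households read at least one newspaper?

96%

P(≥1) = 37 + 53 + 42 + 44 − 21 − 14 − 15 − 19 − 22 − 17 + 9 + 9 + 6 + 9 − 5 = 96%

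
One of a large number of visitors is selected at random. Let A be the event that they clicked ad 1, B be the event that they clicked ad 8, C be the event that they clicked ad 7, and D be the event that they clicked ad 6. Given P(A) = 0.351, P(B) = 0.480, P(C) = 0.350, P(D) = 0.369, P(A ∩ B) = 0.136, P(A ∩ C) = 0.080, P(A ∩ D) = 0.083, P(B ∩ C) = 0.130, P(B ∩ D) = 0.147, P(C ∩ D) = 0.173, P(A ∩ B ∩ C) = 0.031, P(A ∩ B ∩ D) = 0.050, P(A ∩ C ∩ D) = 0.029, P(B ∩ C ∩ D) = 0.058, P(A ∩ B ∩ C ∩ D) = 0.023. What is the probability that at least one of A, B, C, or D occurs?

0.946

Inclusion–exclusion gives
P(A ∪ B ∪ C ∪ D) = 0.351 + 0.480 + 0.350 + 0.369 − 0.136 − 0.080 − 0.083 − 0.130 − 0.147 − 0.173 + 0.031 + 0.050 + 0.029 + 0.058 − 0.023 = 0.946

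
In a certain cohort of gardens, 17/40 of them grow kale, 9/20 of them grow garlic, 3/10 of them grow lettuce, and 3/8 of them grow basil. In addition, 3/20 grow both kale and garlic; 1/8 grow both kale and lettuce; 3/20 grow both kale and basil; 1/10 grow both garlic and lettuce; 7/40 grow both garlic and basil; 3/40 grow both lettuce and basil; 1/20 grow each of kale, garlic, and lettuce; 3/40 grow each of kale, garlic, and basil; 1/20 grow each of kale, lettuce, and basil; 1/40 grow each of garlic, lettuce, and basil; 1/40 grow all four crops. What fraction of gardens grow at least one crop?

19/20

P(≥1) = 17/40 + 9/20 + 3/10 + 3/8 − 3/20 − 1/8 − 3/20 − 1/10 − 7/40 − 3/40 + 1/20 + 3/40 + 1/20 + 1/40 − 1/40 = 19/20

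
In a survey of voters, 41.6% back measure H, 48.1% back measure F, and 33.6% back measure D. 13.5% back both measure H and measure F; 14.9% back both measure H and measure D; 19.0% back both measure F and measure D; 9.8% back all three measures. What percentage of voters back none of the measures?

P(≥1) = 41.6 + 48.1 + 33.6 − 13.5 − 14.9 − 19.0 + 9.8 = 85.7%
P(none) = 100% − 85.7% = 14.3%

14.3%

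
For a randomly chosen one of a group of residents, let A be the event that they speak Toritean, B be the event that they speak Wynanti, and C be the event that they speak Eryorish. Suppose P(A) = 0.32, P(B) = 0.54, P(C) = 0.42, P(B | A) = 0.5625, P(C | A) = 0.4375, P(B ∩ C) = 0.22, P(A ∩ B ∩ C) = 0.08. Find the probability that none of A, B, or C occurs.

0.18

P(A ∩ B) = P(A)·P(B|A) = 0.32 × 0.5625 = 0.18
P(A ∩ C) = P(A)·P(C|A) = 0.32 × 0.4375 = 0.14
P(A ∪ B ∪ C) = 0.32 + 0.54 + 0.42 − 0.18 − 0.14 − 0.22 + 0.08 = 0.82
P(none) = 1 − 0.82 = 0.18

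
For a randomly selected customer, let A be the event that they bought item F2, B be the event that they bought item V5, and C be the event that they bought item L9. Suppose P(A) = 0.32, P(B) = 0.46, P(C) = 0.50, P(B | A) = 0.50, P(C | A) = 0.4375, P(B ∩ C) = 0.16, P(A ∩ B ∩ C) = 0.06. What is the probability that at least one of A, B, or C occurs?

P(A ∩ B) = P(A)·P(B|A) = 0.32 × 0.50 = 0.16
P(A ∩ C) = P(A)·P(C|A) = 0.32 × 0.4375 = 0.14
P(A ∪ B ∪ C) = 0.32 + 0.46 + 0.50 − 0.16 − 0.14 − 0.16 + 0.06 = 0.88

0.88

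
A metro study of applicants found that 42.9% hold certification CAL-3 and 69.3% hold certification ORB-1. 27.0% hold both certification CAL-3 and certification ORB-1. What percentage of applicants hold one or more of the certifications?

85.2%

Apply inclusion-exclusion:
P(at least one) = 42.9 + 69.3 − 27.0 = 85.2%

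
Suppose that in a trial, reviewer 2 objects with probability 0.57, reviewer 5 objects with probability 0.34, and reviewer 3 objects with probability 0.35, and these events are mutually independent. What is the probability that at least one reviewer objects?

Since the events are independent, P(none) is the product of the individual non-occurrence probabilities.
P(none) = (1 − 0.57) × (1 − 0.34) × (1 − 0.35) = 0.43 × 0.66 × 0.65 = 0.18447
P(at least one) = 1 − 0.18447 = 0.81553

0.81553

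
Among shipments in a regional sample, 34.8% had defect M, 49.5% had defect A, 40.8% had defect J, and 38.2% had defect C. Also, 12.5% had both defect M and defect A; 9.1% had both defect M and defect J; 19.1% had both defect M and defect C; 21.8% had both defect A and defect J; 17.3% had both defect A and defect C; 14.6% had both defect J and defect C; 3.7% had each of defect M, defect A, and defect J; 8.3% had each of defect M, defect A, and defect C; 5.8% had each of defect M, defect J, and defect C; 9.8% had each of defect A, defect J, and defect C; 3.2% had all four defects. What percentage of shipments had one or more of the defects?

93.3%

By inclusion–exclusion:
P(union) = 34.8 + 49.5 + 40.8 + 38.2 − 12.5 − 9.1 − 19.1 − 21.8 − 17.3 − 14.6 + 3.7 + 8.3 + 5.8 + 9.8 − 3.2 = 93.3%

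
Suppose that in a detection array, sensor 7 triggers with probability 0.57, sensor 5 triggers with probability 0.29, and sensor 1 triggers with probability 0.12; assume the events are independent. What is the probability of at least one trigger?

P(none) = (1 − 0.57) × (1 − 0.29) × (1 − 0.12) = 0.43 × 0.71 × 0.88 = 0.268664
P(at least one) = 1 − 0.268664 = 0.731336

0.731336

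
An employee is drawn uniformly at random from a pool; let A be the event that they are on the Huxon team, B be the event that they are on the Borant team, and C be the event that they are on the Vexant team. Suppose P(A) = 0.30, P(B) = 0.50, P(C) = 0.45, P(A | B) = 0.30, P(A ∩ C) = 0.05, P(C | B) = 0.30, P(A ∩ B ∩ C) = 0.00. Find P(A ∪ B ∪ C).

P(A ∩ B) = P(B)·P(A|B) = 0.50 × 0.30 = 0.15
P(B ∩ C) = P(B)·P(C|B) = 0.50 × 0.30 = 0.15
P(A ∪ B ∪ C) = 0.30 + 0.50 + 0.45 − 0.15 − 0.05 − 0.15 + 0.00 = 0.90

0.90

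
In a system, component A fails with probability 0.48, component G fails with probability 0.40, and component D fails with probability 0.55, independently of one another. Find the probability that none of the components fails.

0.1404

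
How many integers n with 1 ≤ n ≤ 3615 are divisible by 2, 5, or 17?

1807 + 723 + 212 − 361 − 106 − 42 + 21 = 2254

2254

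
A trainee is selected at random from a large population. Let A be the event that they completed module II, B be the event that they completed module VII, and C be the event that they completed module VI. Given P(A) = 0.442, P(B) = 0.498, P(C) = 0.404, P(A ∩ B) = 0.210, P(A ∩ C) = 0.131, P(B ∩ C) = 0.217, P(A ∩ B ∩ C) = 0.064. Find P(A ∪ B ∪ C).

P(A ∪ B ∪ C) = 0.442 + 0.498 + 0.404 − 0.210 − 0.131 − 0.217 + 0.064 = 0.850

0.850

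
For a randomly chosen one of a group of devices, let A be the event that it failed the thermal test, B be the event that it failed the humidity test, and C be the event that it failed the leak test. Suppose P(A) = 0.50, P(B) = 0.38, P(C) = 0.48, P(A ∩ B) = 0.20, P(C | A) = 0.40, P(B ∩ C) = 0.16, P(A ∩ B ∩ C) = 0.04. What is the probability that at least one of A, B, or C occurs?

0.84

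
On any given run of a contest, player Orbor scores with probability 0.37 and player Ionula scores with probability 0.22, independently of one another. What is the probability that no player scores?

0.4914

P(none) = (1 − 0.37) × (1 − 0.22) = 0.63 × 0.78 = 0.4914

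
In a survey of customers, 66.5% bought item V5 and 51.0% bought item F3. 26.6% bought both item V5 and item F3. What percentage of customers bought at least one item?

Apply inclusion-exclusion:
P(union) = 66.5 + 51.0 − 26.6 = 90.9%

90.9%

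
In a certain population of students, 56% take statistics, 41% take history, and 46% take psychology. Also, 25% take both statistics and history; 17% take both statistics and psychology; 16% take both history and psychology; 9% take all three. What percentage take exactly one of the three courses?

54%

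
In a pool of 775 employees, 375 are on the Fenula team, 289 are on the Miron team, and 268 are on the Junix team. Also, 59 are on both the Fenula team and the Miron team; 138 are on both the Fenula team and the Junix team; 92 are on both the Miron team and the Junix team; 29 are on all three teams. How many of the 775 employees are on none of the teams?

Inclusion–exclusion gives
|at least one| = 375 + 289 + 268 − 59 − 138 − 92 + 29 = 672
None: 775 − 672 = 103

103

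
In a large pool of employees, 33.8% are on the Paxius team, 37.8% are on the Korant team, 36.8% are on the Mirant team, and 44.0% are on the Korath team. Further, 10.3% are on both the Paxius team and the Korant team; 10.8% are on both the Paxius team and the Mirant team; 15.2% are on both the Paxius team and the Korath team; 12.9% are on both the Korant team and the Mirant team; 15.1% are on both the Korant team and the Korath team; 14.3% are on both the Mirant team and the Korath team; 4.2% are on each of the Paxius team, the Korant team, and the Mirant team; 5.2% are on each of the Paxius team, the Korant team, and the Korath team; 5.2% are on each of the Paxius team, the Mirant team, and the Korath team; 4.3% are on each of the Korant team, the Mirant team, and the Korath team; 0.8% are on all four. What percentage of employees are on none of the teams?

8.1%

P(≥1) = 33.8 + 37.8 + 36.8 + 44.0 − 10.3 − 10.8 − 15.2 − 12.9 − 15.1 − 14.3 + 4.2 + 5.2 + 5.2 + 4.3 − 0.8 = 91.9%
P(none) = 100% − 91.9% = 8.1%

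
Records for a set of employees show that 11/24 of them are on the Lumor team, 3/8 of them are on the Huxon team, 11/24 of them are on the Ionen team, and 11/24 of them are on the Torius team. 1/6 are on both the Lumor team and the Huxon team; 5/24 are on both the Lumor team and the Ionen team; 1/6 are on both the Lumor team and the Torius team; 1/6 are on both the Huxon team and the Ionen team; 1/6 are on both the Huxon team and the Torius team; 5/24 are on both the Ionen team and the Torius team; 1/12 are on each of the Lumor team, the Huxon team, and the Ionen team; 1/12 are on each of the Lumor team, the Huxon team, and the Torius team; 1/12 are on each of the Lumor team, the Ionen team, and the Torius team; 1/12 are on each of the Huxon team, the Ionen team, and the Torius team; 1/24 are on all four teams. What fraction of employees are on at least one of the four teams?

23/24

P(at least one) = 11/24 + 3/8 + 11/24 + 11/24 − 1/6 − 5/24 − 1/6 − 1/6 − 1/6 − 5/24 + 1/12 + 1/12 + 1/12 + 1/12 − 1/24 = 23/24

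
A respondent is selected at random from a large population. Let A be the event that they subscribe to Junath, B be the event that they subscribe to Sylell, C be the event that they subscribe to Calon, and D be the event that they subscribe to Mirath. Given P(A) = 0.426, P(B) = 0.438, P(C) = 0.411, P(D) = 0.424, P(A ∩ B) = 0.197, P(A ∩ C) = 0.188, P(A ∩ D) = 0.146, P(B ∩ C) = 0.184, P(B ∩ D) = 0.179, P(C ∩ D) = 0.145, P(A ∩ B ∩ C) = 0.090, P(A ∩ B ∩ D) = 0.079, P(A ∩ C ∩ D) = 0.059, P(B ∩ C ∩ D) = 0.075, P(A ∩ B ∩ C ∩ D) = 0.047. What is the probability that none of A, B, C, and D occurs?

0.084

P(A ∪ B ∪ C ∪ D) = 0.426 + 0.438 + 0.411 + 0.424 − 0.197 − 0.188 − 0.146 − 0.184 − 0.179 − 0.145 + 0.090 + 0.079 + 0.059 + 0.075 − 0.047 = 0.916
P(none) = 1 − 0.916 = 0.084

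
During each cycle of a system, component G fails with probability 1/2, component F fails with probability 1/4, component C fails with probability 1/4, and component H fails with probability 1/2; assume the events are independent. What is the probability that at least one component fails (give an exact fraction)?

55/64

P(none) = (1 − 1/2) × (1 − 1/4) × (1 − 1/4) × (1 − 1/2) = 1/2 × 3/4 × 3/4 × 1/2 = 9/64
P(at least one) = 1 − 9/64 = 55/64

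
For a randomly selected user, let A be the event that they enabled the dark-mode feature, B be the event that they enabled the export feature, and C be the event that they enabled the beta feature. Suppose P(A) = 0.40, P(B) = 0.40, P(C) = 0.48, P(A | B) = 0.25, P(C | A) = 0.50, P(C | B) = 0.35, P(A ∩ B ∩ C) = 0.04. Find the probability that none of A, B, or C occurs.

0.12

P(A ∩ B) = P(B)·P(A|B) = 0.40 × 0.25 = 0.10
P(A ∩ C) = P(A)·P(C|A) = 0.40 × 0.50 = 0.20
P(B ∩ C) = P(B)·P(C|B) = 0.40 × 0.35 = 0.14
By inclusion-exclusion,
P(A ∪ B ∪ C) = 0.40 + 0.40 + 0.48 − 0.10 − 0.20 − 0.14 + 0.04 = 0.88
P(none) = 1 − 0.88 = 0.12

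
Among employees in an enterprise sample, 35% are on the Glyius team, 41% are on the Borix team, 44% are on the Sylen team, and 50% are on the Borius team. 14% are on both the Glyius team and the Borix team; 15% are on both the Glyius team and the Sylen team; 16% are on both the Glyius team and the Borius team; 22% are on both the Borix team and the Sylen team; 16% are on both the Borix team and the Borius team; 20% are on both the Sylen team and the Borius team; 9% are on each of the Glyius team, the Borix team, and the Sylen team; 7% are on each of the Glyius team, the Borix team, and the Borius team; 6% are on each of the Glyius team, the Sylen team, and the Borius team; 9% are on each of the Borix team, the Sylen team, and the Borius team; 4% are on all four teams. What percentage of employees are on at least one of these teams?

94%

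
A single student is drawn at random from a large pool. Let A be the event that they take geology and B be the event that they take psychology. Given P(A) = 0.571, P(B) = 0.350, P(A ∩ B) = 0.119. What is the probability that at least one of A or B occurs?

Apply inclusion-exclusion:
P(A ∪ B) = 0.571 + 0.350 − 0.119 = 0.802

0.802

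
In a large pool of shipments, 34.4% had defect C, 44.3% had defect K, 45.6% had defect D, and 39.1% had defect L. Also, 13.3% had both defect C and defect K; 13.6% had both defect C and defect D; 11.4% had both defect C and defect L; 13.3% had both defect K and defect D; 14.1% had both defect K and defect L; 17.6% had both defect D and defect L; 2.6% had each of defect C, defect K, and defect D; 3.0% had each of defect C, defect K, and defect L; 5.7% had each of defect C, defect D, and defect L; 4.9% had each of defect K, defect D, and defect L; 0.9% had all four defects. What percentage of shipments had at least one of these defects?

95.4%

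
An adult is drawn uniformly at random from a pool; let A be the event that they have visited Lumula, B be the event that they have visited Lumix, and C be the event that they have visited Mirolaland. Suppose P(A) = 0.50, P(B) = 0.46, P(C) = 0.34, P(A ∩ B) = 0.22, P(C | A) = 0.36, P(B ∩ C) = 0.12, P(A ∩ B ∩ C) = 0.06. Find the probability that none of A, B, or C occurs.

0.16

P(A ∩ C) = P(A)·P(C|A) = 0.50 × 0.36 = 0.18
P(A ∪ B ∪ C) = 0.50 + 0.46 + 0.34 − 0.22 − 0.18 − 0.12 + 0.06 = 0.84
P(none) = 1 − 0.84 = 0.16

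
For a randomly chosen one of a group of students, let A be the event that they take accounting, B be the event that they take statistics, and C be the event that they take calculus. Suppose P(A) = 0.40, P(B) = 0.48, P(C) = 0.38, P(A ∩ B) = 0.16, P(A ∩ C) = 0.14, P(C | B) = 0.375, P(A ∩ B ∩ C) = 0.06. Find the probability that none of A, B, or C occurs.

0.16

P(B ∩ C) = P(B)·P(C|B) = 0.48 × 0.375 = 0.18
P(A ∪ B ∪ C) = 0.40 + 0.48 + 0.38 − 0.16 − 0.14 − 0.18 + 0.06 = 0.84
P(none) = 1 − 0.84 = 0.16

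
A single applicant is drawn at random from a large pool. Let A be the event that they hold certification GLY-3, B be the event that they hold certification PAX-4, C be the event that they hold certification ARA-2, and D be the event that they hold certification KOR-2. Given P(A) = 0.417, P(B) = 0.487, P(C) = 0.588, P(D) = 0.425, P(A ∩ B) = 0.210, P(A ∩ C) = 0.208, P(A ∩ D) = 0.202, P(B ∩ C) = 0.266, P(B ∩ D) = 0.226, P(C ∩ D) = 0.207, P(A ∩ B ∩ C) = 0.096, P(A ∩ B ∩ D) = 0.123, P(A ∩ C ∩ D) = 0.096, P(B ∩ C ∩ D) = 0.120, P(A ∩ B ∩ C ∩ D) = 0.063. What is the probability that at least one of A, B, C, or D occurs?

0.970

P(A ∪ B ∪ C ∪ D) = 0.417 + 0.487 + 0.588 + 0.425 − 0.210 − 0.208 − 0.202 − 0.266 − 0.226 − 0.207 + 0.096 + 0.123 + 0.096 + 0.120 − 0.063 = 0.970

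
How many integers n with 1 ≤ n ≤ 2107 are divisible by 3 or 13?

810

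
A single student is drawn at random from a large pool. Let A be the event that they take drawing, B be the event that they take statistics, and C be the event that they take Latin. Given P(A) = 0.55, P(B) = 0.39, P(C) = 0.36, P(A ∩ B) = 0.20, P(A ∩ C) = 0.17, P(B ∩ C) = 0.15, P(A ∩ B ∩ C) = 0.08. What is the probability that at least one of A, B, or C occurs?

P(A ∪ B ∪ C) = 0.55 + 0.39 + 0.36 − 0.20 − 0.17 − 0.15 + 0.08 = 0.86

0.86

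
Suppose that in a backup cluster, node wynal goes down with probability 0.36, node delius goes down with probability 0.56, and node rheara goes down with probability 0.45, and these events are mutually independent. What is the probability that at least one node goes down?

P(none) = (1 − 0.36) × (1 − 0.56) × (1 − 0.45) = 0.64 × 0.44 × 0.55 = 0.15488
P(at least one) = 1 − 0.15488 = 0.84512

0.84512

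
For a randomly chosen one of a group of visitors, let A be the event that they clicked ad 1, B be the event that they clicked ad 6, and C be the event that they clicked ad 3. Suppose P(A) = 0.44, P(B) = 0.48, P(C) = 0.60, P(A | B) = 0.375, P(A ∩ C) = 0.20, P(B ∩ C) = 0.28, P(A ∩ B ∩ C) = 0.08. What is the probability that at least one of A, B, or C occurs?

0.94

P(A ∩ B) = P(B)·P(A|B) = 0.48 × 0.375 = 0.18
P(A ∪ B ∪ C) = 0.44 + 0.48 + 0.60 − 0.18 − 0.20 − 0.28 + 0.08 = 0.94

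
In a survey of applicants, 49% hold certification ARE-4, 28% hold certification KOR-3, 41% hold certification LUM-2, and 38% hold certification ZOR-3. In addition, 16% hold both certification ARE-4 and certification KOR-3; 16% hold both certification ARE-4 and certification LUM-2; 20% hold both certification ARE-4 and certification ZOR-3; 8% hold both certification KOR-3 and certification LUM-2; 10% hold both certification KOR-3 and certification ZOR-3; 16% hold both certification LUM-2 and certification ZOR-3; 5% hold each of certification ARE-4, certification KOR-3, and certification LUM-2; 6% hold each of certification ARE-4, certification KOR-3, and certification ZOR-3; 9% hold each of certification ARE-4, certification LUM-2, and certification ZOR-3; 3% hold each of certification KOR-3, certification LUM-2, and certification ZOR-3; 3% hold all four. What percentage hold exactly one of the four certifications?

41%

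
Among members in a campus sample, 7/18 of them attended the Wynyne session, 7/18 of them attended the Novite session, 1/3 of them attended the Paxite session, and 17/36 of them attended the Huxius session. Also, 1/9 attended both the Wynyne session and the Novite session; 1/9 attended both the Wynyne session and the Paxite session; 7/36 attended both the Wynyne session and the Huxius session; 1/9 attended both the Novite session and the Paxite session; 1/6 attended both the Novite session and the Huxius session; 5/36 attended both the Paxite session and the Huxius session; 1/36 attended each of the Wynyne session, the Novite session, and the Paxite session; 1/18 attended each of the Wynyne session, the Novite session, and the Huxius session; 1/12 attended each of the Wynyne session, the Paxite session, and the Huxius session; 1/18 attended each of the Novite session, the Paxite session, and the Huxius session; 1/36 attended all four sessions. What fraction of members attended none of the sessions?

P(union) = 7/18 + 7/18 + 1/3 + 17/36 − 1/9 − 1/9 − 7/36 − 1/9 − 1/6 − 5/36 + 1/36 + 1/18 + 1/12 + 1/18 − 1/36 = 17/18
P(none) = 1 − 17/18 = 1/18

1/18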